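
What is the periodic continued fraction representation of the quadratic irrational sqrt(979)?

Write x_i = (sqrt(979) + m_i)/d_i with (m_0, d_0) = (0, 1). a_0 = floor(sqrt(979)) = 31, since 31^2 = 961 <= 979 < 1024 = 32^2.
Iterate m_{i+1} = d_i*a_i - m_i, d_{i+1} = (979 - m_{i+1}^2)/d_i, a_{i+1} = floor((a_0 + m_{i+1})/d_{i+1}):
  m_1 = 1*31 - 0 = 31, d_1 = (979 - 31^2)/1 = 18/1 = 18, a_1 = floor((31 + 31)/18) = 3.
  m_2 = 18*3 - 31 = 23, d_2 = (979 - 23^2)/18 = 450/18 = 25, a_2 = floor((31 + 23)/25) = 2.
  m_3 = 25*2 - 23 = 27, d_3 = (979 - 27^2)/25 = 250/25 = 10, a_3 = floor((31 + 27)/10) = 5.
  m_4 = 10*5 - 27 = 23, d_4 = (979 - 23^2)/10 = 450/10 = 45, a_4 = floor((31 + 23)/45) = 1.
  m_5 = 45*1 - 23 = 22, d_5 = (979 - 22^2)/45 = 495/45 = 11, a_5 = floor((31 + 22)/11) = 4.
  m_6 = 11*4 - 22 = 22, d_6 = (979 - 22^2)/11 = 495/11 = 45, a_6 = floor((31 + 22)/45) = 1.
  m_7 = 45*1 - 22 = 23, d_7 = (979 - 23^2)/45 = 450/45 = 10, a_7 = floor((31 + 23)/10) = 5.
  m_8 = 10*5 - 23 = 27, d_8 = (979 - 27^2)/10 = 250/10 = 25, a_8 = floor((31 + 27)/25) = 2.
  m_9 = 25*2 - 27 = 23, d_9 = (979 - 23^2)/25 = 450/25 = 18, a_9 = floor((31 + 23)/18) = 3.
  m_10 = 18*3 - 23 = 31, d_10 = (979 - 31^2)/18 = 18/18 = 1, a_10 = floor((31 + 31)/1) = 62.
  m_11 = 1*62 - 31 = 31, d_11 = (979 - 31^2)/1 = 18/1 = 18: (m_11, d_11) = (m_1, d_1) = (31, 18), so from here the quotients repeat a_1, ..., a_10; the period length is 10.
Hence the expansion of sqrt(979) is a_0 = 31 followed by the repeating block 3, 2, 5, 1, 4, 1, 5, 2, 3, 62 (period 10).

[31; (3, 2, 5, 1, 4, 1, 5, 2, 3, 62)]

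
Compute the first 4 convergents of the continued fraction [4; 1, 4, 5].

4/1, 5/1, 24/5, 125/26

Using the convergent recurrence p_i = a_i*p_{i-1} + p_{i-2}, q_i = a_i*q_{i-1} + q_{i-2} with p_{-2}=0, p_{-1}=1, q_{-2}=1, q_{-1}=0:
  i=0: a_0=4, p_0 = 4*1 + 0 = 4, q_0 = 4*0 + 1 = 1.
  i=1: a_1=1, p_1 = 1*4 + 1 = 5, q_1 = 1*1 + 0 = 1.
  i=2: a_2=4, p_2 = 4*5 + 4 = 24, q_2 = 4*1 + 1 = 5.
  i=3: a_3=5, p_3 = 5*24 + 5 = 125, q_3 = 5*5 + 1 = 26.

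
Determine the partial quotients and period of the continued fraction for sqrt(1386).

Write x_i = (sqrt(1386) + m_i)/d_i with (m_0, d_0) = (0, 1). a_0 = floor(sqrt(1386)) = 37, since 37^2 = 1369 <= 1386 < 1444 = 38^2.
Iterate m_{i+1} = d_i*a_i - m_i, d_{i+1} = (1386 - m_{i+1}^2)/d_i, a_{i+1} = floor((a_0 + m_{i+1})/d_{i+1}):
  m_1 = 1*37 - 0 = 37, d_1 = (1386 - 37^2)/1 = 17/1 = 17, a_1 = floor((37 + 37)/17) = 4.
  m_2 = 17*4 - 37 = 31, d_2 = (1386 - 31^2)/17 = 425/17 = 25, a_2 = floor((37 + 31)/25) = 2.
  m_3 = 25*2 - 31 = 19, d_3 = (1386 - 19^2)/25 = 1025/25 = 41, a_3 = floor((37 + 19)/41) = 1.
  m_4 = 41*1 - 19 = 22, d_4 = (1386 - 22^2)/41 = 902/41 = 22, a_4 = floor((37 + 22)/22) = 2.
  m_5 = 22*2 - 22 = 22, d_5 = (1386 - 22^2)/22 = 902/22 = 41, a_5 = floor((37 + 22)/41) = 1.
  m_6 = 41*1 - 22 = 19, d_6 = (1386 - 19^2)/41 = 1025/41 = 25, a_6 = floor((37 + 19)/25) = 2.
  m_7 = 25*2 - 19 = 31, d_7 = (1386 - 31^2)/25 = 425/25 = 17, a_7 = floor((37 + 31)/17) = 4.
  m_8 = 17*4 - 31 = 37, d_8 = (1386 - 37^2)/17 = 17/17 = 1, a_8 = floor((37 + 37)/1) = 74.
  m_9 = 1*74 - 37 = 37, d_9 = (1386 - 37^2)/1 = 17/1 = 17: (m_9, d_9) = (m_1, d_1) = (37, 17), so from here the quotients repeat a_1, ..., a_8; the period length is 8.
Hence the expansion of sqrt(1386) is a_0 = 37 followed by the repeating block 4, 2, 1, 2, 1, 2, 4, 74 (period 8).

[37; (4, 2, 1, 2, 1, 2, 4, 74)]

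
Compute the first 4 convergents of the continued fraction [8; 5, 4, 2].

8/1, 41/5, 172/21, 385/47

Using the convergent recurrence p_i = a_i*p_{i-1} + p_{i-2}, q_i = a_i*q_{i-1} + q_{i-2} with p_{-2}=0, p_{-1}=1, q_{-2}=1, q_{-1}=0:
  i=0: a_0=8, p_0 = 8*1 + 0 = 8, q_0 = 8*0 + 1 = 1.
  i=1: a_1=5, p_1 = 5*8 + 1 = 41, q_1 = 5*1 + 0 = 5.
  i=2: a_2=4, p_2 = 4*41 + 8 = 172, q_2 = 4*5 + 1 = 21.
  i=3: a_3=2, p_3 = 2*172 + 41 = 385, q_3 = 2*21 + 5 = 47.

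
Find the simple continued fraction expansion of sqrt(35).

Write x_i = (sqrt(35) + m_i)/d_i with (m_0, d_0) = (0, 1). a_0 = floor(sqrt(35)) = 5, since 5^2 = 25 <= 35 < 36 = 6^2.
Iterate m_{i+1} = d_i*a_i - m_i, d_{i+1} = (35 - m_{i+1}^2)/d_i, a_{i+1} = floor((a_0 + m_{i+1})/d_{i+1}):
  m_1 = 1*5 - 0 = 5, d_1 = (35 - 5^2)/1 = 10/1 = 10, a_1 = floor((5 + 5)/10) = 1.
  m_2 = 10*1 - 5 = 5, d_2 = (35 - 5^2)/10 = 10/10 = 1, a_2 = floor((5 + 5)/1) = 10.
  m_3 = 1*10 - 5 = 5, d_3 = (35 - 5^2)/1 = 10/1 = 10: (m_3, d_3) = (m_1, d_1) = (5, 10), so from here the quotients repeat a_1, a_2; the period length is 2.
Hence the expansion of sqrt(35) is a_0 = 5 followed by the repeating block 1, 10 (period 2).

[5; (1, 10)]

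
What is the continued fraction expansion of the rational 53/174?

Run the Euclidean algorithm on 53 and 174; the successive quotients are the partial quotients a_0, a_1, ... (each step inverts the fractional part left over by the previous one):
  53 = 0*174 + 53, so a_0 = 0.
  174 = 3*53 + 15, so a_1 = 3.
  53 = 3*15 + 8, so a_2 = 3.
  15 = 1*8 + 7, so a_3 = 1.
  8 = 1*7 + 1, so a_4 = 1.
  7 = 7*1 + 0, so a_5 = 7.
The remainder reaches 0 after 6 divisions, so the expansion has 6 partial quotients, read off in order.

[0; 3, 3, 1, 1, 7]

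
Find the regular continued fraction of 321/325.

[0; 1, 80, 4]

Run the Euclidean algorithm on 321 and 325; the successive quotients are the partial quotients a_0, a_1, ... (each step inverts the fractional part left over by the previous one):
  321 = 0*325 + 321, so a_0 = 0.
  325 = 1*321 + 4, so a_1 = 1.
  321 = 80*4 + 1, so a_2 = 80.
  4 = 4*1 + 0, so a_3 = 4.
The remainder reaches 0 after 4 divisions, so the expansion has 4 partial quotients, read off in order.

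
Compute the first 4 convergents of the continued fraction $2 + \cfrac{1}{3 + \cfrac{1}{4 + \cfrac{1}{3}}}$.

2/1, 7/3, 30/13, 97/42

Using the convergent recurrence p_i = a_i*p_{i-1} + p_{i-2}, q_i = a_i*q_{i-1} + q_{i-2} with p_{-2}=0, p_{-1}=1, q_{-2}=1, q_{-1}=0:
  i=0: a_0=2, p_0 = 2*1 + 0 = 2, q_0 = 2*0 + 1 = 1.
  i=1: a_1=3, p_1 = 3*2 + 1 = 7, q_1 = 3*1 + 0 = 3.
  i=2: a_2=4, p_2 = 4*7 + 2 = 30, q_2 = 4*3 + 1 = 13.
  i=3: a_3=3, p_3 = 3*30 + 7 = 97, q_3 = 3*13 + 3 = 42.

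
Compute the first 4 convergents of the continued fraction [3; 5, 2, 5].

Using the convergent recurrence p_i = a_i*p_{i-1} + p_{i-2}, q_i = a_i*q_{i-1} + q_{i-2} with p_{-2}=0, p_{-1}=1, q_{-2}=1, q_{-1}=0:
  i=0: a_0=3, p_0 = 3*1 + 0 = 3, q_0 = 3*0 + 1 = 1.
  i=1: a_1=5, p_1 = 5*3 + 1 = 16, q_1 = 5*1 + 0 = 5.
  i=2: a_2=2, p_2 = 2*16 + 3 = 35, q_2 = 2*5 + 1 = 11.
  i=3: a_3=5, p_3 = 5*35 + 16 = 191, q_3 = 5*11 + 5 = 60.

3/1, 16/5, 35/11, 191/60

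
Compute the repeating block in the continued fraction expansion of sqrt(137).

[11; (1, 2, 2, 1, 1, 2, 2, 1, 22)]

Write x_i = (sqrt(137) + m_i)/d_i with (m_0, d_0) = (0, 1). a_0 = floor(sqrt(137)) = 11, since 11^2 = 121 <= 137 < 144 = 12^2.
Iterate m_{i+1} = d_i*a_i - m_i, d_{i+1} = (137 - m_{i+1}^2)/d_i, a_{i+1} = floor((a_0 + m_{i+1})/d_{i+1}):
  m_1 = 1*11 - 0 = 11, d_1 = (137 - 11^2)/1 = 16/1 = 16, a_1 = floor((11 + 11)/16) = 1.
  m_2 = 16*1 - 11 = 5, d_2 = (137 - 5^2)/16 = 112/16 = 7, a_2 = floor((11 + 5)/7) = 2.
  m_3 = 7*2 - 5 = 9, d_3 = (137 - 9^2)/7 = 56/7 = 8, a_3 = floor((11 + 9)/8) = 2.
  m_4 = 8*2 - 9 = 7, d_4 = (137 - 7^2)/8 = 88/8 = 11, a_4 = floor((11 + 7)/11) = 1.
  m_5 = 11*1 - 7 = 4, d_5 = (137 - 4^2)/11 = 121/11 = 11, a_5 = floor((11 + 4)/11) = 1.
  m_6 = 11*1 - 4 = 7, d_6 = (137 - 7^2)/11 = 88/11 = 8, a_6 = floor((11 + 7)/8) = 2.
  m_7 = 8*2 - 7 = 9, d_7 = (137 - 9^2)/8 = 56/8 = 7, a_7 = floor((11 + 9)/7) = 2.
  m_8 = 7*2 - 9 = 5, d_8 = (137 - 5^2)/7 = 112/7 = 16, a_8 = floor((11 + 5)/16) = 1.
  m_9 = 16*1 - 5 = 11, d_9 = (137 - 11^2)/16 = 16/16 = 1, a_9 = floor((11 + 11)/1) = 22.
  m_10 = 1*22 - 11 = 11, d_10 = (137 - 11^2)/1 = 16/1 = 16: (m_10, d_10) = (m_1, d_1) = (11, 16), so from here the quotients repeat a_1, ..., a_9; the period length is 9.
Hence the expansion of sqrt(137) is a_0 = 11 followed by the repeating block 1, 2, 2, 1, 1, 2, 2, 1, 22 (period 9).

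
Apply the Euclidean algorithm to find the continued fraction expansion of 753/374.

Run the Euclidean algorithm on 753 and 374; the successive quotients are the partial quotients a_0, a_1, ... (each step inverts the fractional part left over by the previous one):
  753 = 2*374 + 5, so a_0 = 2.
  374 = 74*5 + 4, so a_1 = 74.
  5 = 1*4 + 1, so a_2 = 1.
  4 = 4*1 + 0, so a_3 = 4.
The remainder reaches 0 after 4 divisions, so the expansion has 4 partial quotients, read off in order.

[2; 74, 1, 4]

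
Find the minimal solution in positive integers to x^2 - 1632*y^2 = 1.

First expand sqrt(1632) as a continued fraction. With x_i = (sqrt(1632) + m_i)/d_i and (m_0, d_0) = (0, 1): a_0 = floor(sqrt(1632)) = 40, since 40^2 = 1600 <= 1632 < 1681 = 41^2.
Iterate m_{i+1} = d_i*a_i - m_i, d_{i+1} = (1632 - m_{i+1}^2)/d_i, a_{i+1} = floor((a_0 + m_{i+1})/d_{i+1}):
  m_1 = 1*40 - 0 = 40, d_1 = (1632 - 40^2)/1 = 32/1 = 32, a_1 = floor((40 + 40)/32) = 2.
  m_2 = 32*2 - 40 = 24, d_2 = (1632 - 24^2)/32 = 1056/32 = 33, a_2 = floor((40 + 24)/33) = 1.
  m_3 = 33*1 - 24 = 9, d_3 = (1632 - 9^2)/33 = 1551/33 = 47, a_3 = floor((40 + 9)/47) = 1.
  m_4 = 47*1 - 9 = 38, d_4 = (1632 - 38^2)/47 = 188/47 = 4, a_4 = floor((40 + 38)/4) = 19.
  m_5 = 4*19 - 38 = 38, d_5 = (1632 - 38^2)/4 = 188/4 = 47, a_5 = floor((40 + 38)/47) = 1.
  m_6 = 47*1 - 38 = 9, d_6 = (1632 - 9^2)/47 = 1551/47 = 33, a_6 = floor((40 + 9)/33) = 1.
  m_7 = 33*1 - 9 = 24, d_7 = (1632 - 24^2)/33 = 1056/33 = 32, a_7 = floor((40 + 24)/32) = 2.
  m_8 = 32*2 - 24 = 40, d_8 = (1632 - 40^2)/32 = 32/32 = 1, a_8 = floor((40 + 40)/1) = 80.
  m_9 = 1*80 - 40 = 40, d_9 = (1632 - 40^2)/1 = 32/1 = 32: (m_9, d_9) = (m_1, d_1) = (40, 32), so from here the quotients repeat a_1, ..., a_8; the period length is 8.
So sqrt(1632) = [40; (2, 1, 1, 19, 1, 1, 2, 80)] with period length k = 8.
k is even, so the fundamental solution of x^2 - 1632y^2 = 1 is (p_{k-1}, q_{k-1}) = (p_7, q_7); compute convergents through index 7.
Convergents (p_i = a_i*p_{i-1} + p_{i-2}, q_i = a_i*q_{i-1} + q_{i-2} with p_{-2}=0, p_{-1}=1, q_{-2}=1, q_{-1}=0):
  i=0: a_0=40, p_0 = 40*1 + 0 = 40, q_0 = 40*0 + 1 = 1.
  i=1: a_1=2, p_1 = 2*40 + 1 = 81, q_1 = 2*1 + 0 = 2.
  i=2: a_2=1, p_2 = 1*81 + 40 = 121, q_2 = 1*2 + 1 = 3.
  i=3: a_3=1, p_3 = 1*121 + 81 = 202, q_3 = 1*3 + 2 = 5.
  i=4: a_4=19, p_4 = 19*202 + 121 = 3959, q_4 = 19*5 + 3 = 98.
  i=5: a_5=1, p_5 = 1*3959 + 202 = 4161, q_5 = 1*98 + 5 = 103.
  i=6: a_6=1, p_6 = 1*4161 + 3959 = 8120, q_6 = 1*103 + 98 = 201.
  i=7: a_7=2, p_7 = 2*8120 + 4161 = 20401, q_7 = 2*201 + 103 = 505.
Check: 20401^2 - 1632*505^2 = 416200801 - 416200800 = 1, so (x, y) = (20401, 505) solves the equation, and by the theorem it is the least positive solution.

(x, y) = (20401, 505)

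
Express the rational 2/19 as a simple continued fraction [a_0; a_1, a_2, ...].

[0; 9, 2]

Run the Euclidean algorithm on 2 and 19; the successive quotients are the partial quotients a_0, a_1, ... (each step inverts the fractional part left over by the previous one):
  2 = 0*19 + 2, so a_0 = 0.
  19 = 9*2 + 1, so a_1 = 9.
  2 = 2*1 + 0, so a_2 = 2.
The remainder reaches 0 after 3 divisions, so the expansion has 3 partial quotients, read off in order.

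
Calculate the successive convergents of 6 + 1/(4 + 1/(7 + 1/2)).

6/1, 25/4, 181/29, 387/62

Using the convergent recurrence p_i = a_i*p_{i-1} + p_{i-2}, q_i = a_i*q_{i-1} + q_{i-2} with p_{-2}=0, p_{-1}=1, q_{-2}=1, q_{-1}=0:
  i=0: a_0=6, p_0 = 6*1 + 0 = 6, q_0 = 6*0 + 1 = 1.
  i=1: a_1=4, p_1 = 4*6 + 1 = 25, q_1 = 4*1 + 0 = 4.
  i=2: a_2=7, p_2 = 7*25 + 6 = 181, q_2 = 7*4 + 1 = 29.
  i=3: a_3=2, p_3 = 2*181 + 25 = 387, q_3 = 2*29 + 4 = 62.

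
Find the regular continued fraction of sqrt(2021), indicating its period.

Write x_i = (sqrt(2021) + m_i)/d_i with (m_0, d_0) = (0, 1). a_0 = floor(sqrt(2021)) = 44, since 44^2 = 1936 <= 2021 < 2025 = 45^2.
Iterate m_{i+1} = d_i*a_i - m_i, d_{i+1} = (2021 - m_{i+1}^2)/d_i, a_{i+1} = floor((a_0 + m_{i+1})/d_{i+1}):
  m_1 = 1*44 - 0 = 44, d_1 = (2021 - 44^2)/1 = 85/1 = 85, a_1 = floor((44 + 44)/85) = 1.
  m_2 = 85*1 - 44 = 41, d_2 = (2021 - 41^2)/85 = 340/85 = 4, a_2 = floor((44 + 41)/4) = 21.
  m_3 = 4*21 - 41 = 43, d_3 = (2021 - 43^2)/4 = 172/4 = 43, a_3 = floor((44 + 43)/43) = 2.
  m_4 = 43*2 - 43 = 43, d_4 = (2021 - 43^2)/43 = 172/43 = 4, a_4 = floor((44 + 43)/4) = 21.
  m_5 = 4*21 - 43 = 41, d_5 = (2021 - 41^2)/4 = 340/4 = 85, a_5 = floor((44 + 41)/85) = 1.
  m_6 = 85*1 - 41 = 44, d_6 = (2021 - 44^2)/85 = 85/85 = 1, a_6 = floor((44 + 44)/1) = 88.
  m_7 = 1*88 - 44 = 44, d_7 = (2021 - 44^2)/1 = 85/1 = 85: (m_7, d_7) = (m_1, d_1) = (44, 85), so from here the quotients repeat a_1, ..., a_6; the period length is 6.
Hence the expansion of sqrt(2021) is a_0 = 44 followed by the repeating block 1, 21, 2, 21, 1, 88 (period 6).

[44; (1, 21, 2, 21, 1, 88)]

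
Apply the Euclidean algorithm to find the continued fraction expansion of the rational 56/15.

[3; 1, 2, 1, 3]

Run the Euclidean algorithm on 56 and 15; the successive quotients are the partial quotients a_0, a_1, ... (each step inverts the fractional part left over by the previous one):
  56 = 3*15 + 11, so a_0 = 3.
  15 = 1*11 + 4, so a_1 = 1.
  11 = 2*4 + 3, so a_2 = 2.
  4 = 1*3 + 1, so a_3 = 1.
  3 = 3*1 + 0, so a_4 = 3.
The remainder reaches 0 after 5 divisions, so the expansion has 5 partial quotients, read off in order.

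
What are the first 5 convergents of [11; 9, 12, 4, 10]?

11/1, 100/9, 1211/109, 4944/445, 50651/4559

Using the convergent recurrence p_i = a_i*p_{i-1} + p_{i-2}, q_i = a_i*q_{i-1} + q_{i-2} with p_{-2}=0, p_{-1}=1, q_{-2}=1, q_{-1}=0:
  i=0: a_0=11, p_0 = 11*1 + 0 = 11, q_0 = 11*0 + 1 = 1.
  i=1: a_1=9, p_1 = 9*11 + 1 = 100, q_1 = 9*1 + 0 = 9.
  i=2: a_2=12, p_2 = 12*100 + 11 = 1211, q_2 = 12*9 + 1 = 109.
  i=3: a_3=4, p_3 = 4*1211 + 100 = 4944, q_3 = 4*109 + 9 = 445.
  i=4: a_4=10, p_4 = 10*4944 + 1211 = 50651, q_4 = 10*445 + 109 = 4559.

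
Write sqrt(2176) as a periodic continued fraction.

Write x_i = (sqrt(2176) + m_i)/d_i with (m_0, d_0) = (0, 1). a_0 = floor(sqrt(2176)) = 46, since 46^2 = 2116 <= 2176 < 2209 = 47^2.
Iterate m_{i+1} = d_i*a_i - m_i, d_{i+1} = (2176 - m_{i+1}^2)/d_i, a_{i+1} = floor((a_0 + m_{i+1})/d_{i+1}):
  m_1 = 1*46 - 0 = 46, d_1 = (2176 - 46^2)/1 = 60/1 = 60, a_1 = floor((46 + 46)/60) = 1.
  m_2 = 60*1 - 46 = 14, d_2 = (2176 - 14^2)/60 = 1980/60 = 33, a_2 = floor((46 + 14)/33) = 1.
  m_3 = 33*1 - 14 = 19, d_3 = (2176 - 19^2)/33 = 1815/33 = 55, a_3 = floor((46 + 19)/55) = 1.
  m_4 = 55*1 - 19 = 36, d_4 = (2176 - 36^2)/55 = 880/55 = 16, a_4 = floor((46 + 36)/16) = 5.
  m_5 = 16*5 - 36 = 44, d_5 = (2176 - 44^2)/16 = 240/16 = 15, a_5 = floor((46 + 44)/15) = 6.
  m_6 = 15*6 - 44 = 46, d_6 = (2176 - 46^2)/15 = 60/15 = 4, a_6 = floor((46 + 46)/4) = 23.
  m_7 = 4*23 - 46 = 46, d_7 = (2176 - 46^2)/4 = 60/4 = 15, a_7 = floor((46 + 46)/15) = 6.
  m_8 = 15*6 - 46 = 44, d_8 = (2176 - 44^2)/15 = 240/15 = 16, a_8 = floor((46 + 44)/16) = 5.
  m_9 = 16*5 - 44 = 36, d_9 = (2176 - 36^2)/16 = 880/16 = 55, a_9 = floor((46 + 36)/55) = 1.
  m_10 = 55*1 - 36 = 19, d_10 = (2176 - 19^2)/55 = 1815/55 = 33, a_10 = floor((46 + 19)/33) = 1.
  m_11 = 33*1 - 19 = 14, d_11 = (2176 - 14^2)/33 = 1980/33 = 60, a_11 = floor((46 + 14)/60) = 1.
  m_12 = 60*1 - 14 = 46, d_12 = (2176 - 46^2)/60 = 60/60 = 1, a_12 = floor((46 + 46)/1) = 92.
  m_13 = 1*92 - 46 = 46, d_13 = (2176 - 46^2)/1 = 60/1 = 60: (m_13, d_13) = (m_1, d_1) = (46, 60), so from here the quotients repeat a_1, ..., a_12; the period length is 12.
Hence the expansion of sqrt(2176) is a_0 = 46 followed by the repeating block 1, 1, 1, 5, 6, 23, 6, 5, 1, 1, 1, 92 (period 12).

[46; (1, 1, 1, 5, 6, 23, 6, 5, 1, 1, 1, 92)]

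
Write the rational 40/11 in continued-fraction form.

[3; 1, 1, 1, 3]

Run the Euclidean algorithm on 40 and 11; the successive quotients are the partial quotients a_0, a_1, ... (each step inverts the fractional part left over by the previous one):
  40 = 3*11 + 7, so a_0 = 3.
  11 = 1*7 + 4, so a_1 = 1.
  7 = 1*4 + 3, so a_2 = 1.
  4 = 1*3 + 1, so a_3 = 1.
  3 = 3*1 + 0, so a_4 = 3.
The remainder reaches 0 after 5 divisions, so the expansion has 5 partial quotients, read off in order.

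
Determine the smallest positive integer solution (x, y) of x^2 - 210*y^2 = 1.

First expand sqrt(210) as a continued fraction. With x_i = (sqrt(210) + m_i)/d_i and (m_0, d_0) = (0, 1): a_0 = floor(sqrt(210)) = 14, since 14^2 = 196 <= 210 < 225 = 15^2.
Iterate m_{i+1} = d_i*a_i - m_i, d_{i+1} = (210 - m_{i+1}^2)/d_i, a_{i+1} = floor((a_0 + m_{i+1})/d_{i+1}):
  m_1 = 1*14 - 0 = 14, d_1 = (210 - 14^2)/1 = 14/1 = 14, a_1 = floor((14 + 14)/14) = 2.
  m_2 = 14*2 - 14 = 14, d_2 = (210 - 14^2)/14 = 14/14 = 1, a_2 = floor((14 + 14)/1) = 28.
  m_3 = 1*28 - 14 = 14, d_3 = (210 - 14^2)/1 = 14/1 = 14: (m_3, d_3) = (m_1, d_1) = (14, 14), so from here the quotients repeat a_1, a_2; the period length is 2.
So sqrt(210) = [14; (2, 28)] with period length k = 2.
k is even, so the fundamental solution of x^2 - 210y^2 = 1 is (p_{k-1}, q_{k-1}) = (p_1, q_1); compute convergents through index 1.
Convergents (p_i = a_i*p_{i-1} + p_{i-2}, q_i = a_i*q_{i-1} + q_{i-2} with p_{-2}=0, p_{-1}=1, q_{-2}=1, q_{-1}=0):
  i=0: a_0=14, p_0 = 14*1 + 0 = 14, q_0 = 14*0 + 1 = 1.
  i=1: a_1=2, p_1 = 2*14 + 1 = 29, q_1 = 2*1 + 0 = 2.
Check: 29^2 - 210*2^2 = 841 - 840 = 1, so (x, y) = (29, 2) solves the equation, and by the theorem it is the least positive solution.

(x, y) = (29, 2)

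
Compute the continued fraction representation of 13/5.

[2; 1, 1, 2]

Run the Euclidean algorithm on 13 and 5; the successive quotients are the partial quotients a_0, a_1, ... (each step inverts the fractional part left over by the previous one):
  13 = 2*5 + 3, so a_0 = 2.
  5 = 1*3 + 2, so a_1 = 1.
  3 = 1*2 + 1, so a_2 = 1.
  2 = 2*1 + 0, so a_3 = 2.
The remainder reaches 0 after 4 divisions, so the expansion has 4 partial quotients, read off in order.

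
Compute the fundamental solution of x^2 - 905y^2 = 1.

(x, y) = (361, 12)

First expand sqrt(905) as a continued fraction. With x_i = (sqrt(905) + m_i)/d_i and (m_0, d_0) = (0, 1): a_0 = floor(sqrt(905)) = 30, since 30^2 = 900 <= 905 < 961 = 31^2.
Iterate m_{i+1} = d_i*a_i - m_i, d_{i+1} = (905 - m_{i+1}^2)/d_i, a_{i+1} = floor((a_0 + m_{i+1})/d_{i+1}):
  m_1 = 1*30 - 0 = 30, d_1 = (905 - 30^2)/1 = 5/1 = 5, a_1 = floor((30 + 30)/5) = 12.
  m_2 = 5*12 - 30 = 30, d_2 = (905 - 30^2)/5 = 5/5 = 1, a_2 = floor((30 + 30)/1) = 60.
  m_3 = 1*60 - 30 = 30, d_3 = (905 - 30^2)/1 = 5/1 = 5: (m_3, d_3) = (m_1, d_1) = (30, 5), so from here the quotients repeat a_1, a_2; the period length is 2.
So sqrt(905) = [30; (12, 60)] with period length k = 2.
k is even, so the fundamental solution of x^2 - 905y^2 = 1 is (p_{k-1}, q_{k-1}) = (p_1, q_1); compute convergents through index 1.
Convergents (p_i = a_i*p_{i-1} + p_{i-2}, q_i = a_i*q_{i-1} + q_{i-2} with p_{-2}=0, p_{-1}=1, q_{-2}=1, q_{-1}=0):
  i=0: a_0=30, p_0 = 30*1 + 0 = 30, q_0 = 30*0 + 1 = 1.
  i=1: a_1=12, p_1 = 12*30 + 1 = 361, q_1 = 12*1 + 0 = 12.
Check: 361^2 - 905*12^2 = 130321 - 130320 = 1, so (x, y) = (361, 12) solves the equation, and by the theorem it is the least positive solution.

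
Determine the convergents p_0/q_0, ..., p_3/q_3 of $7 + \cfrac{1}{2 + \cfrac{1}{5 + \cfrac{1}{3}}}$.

Using the convergent recurrence p_i = a_i*p_{i-1} + p_{i-2}, q_i = a_i*q_{i-1} + q_{i-2} with p_{-2}=0, p_{-1}=1, q_{-2}=1, q_{-1}=0:
  i=0: a_0=7, p_0 = 7*1 + 0 = 7, q_0 = 7*0 + 1 = 1.
  i=1: a_1=2, p_1 = 2*7 + 1 = 15, q_1 = 2*1 + 0 = 2.
  i=2: a_2=5, p_2 = 5*15 + 7 = 82, q_2 = 5*2 + 1 = 11.
  i=3: a_3=3, p_3 = 3*82 + 15 = 261, q_3 = 3*11 + 2 = 35.

7/1, 15/2, 82/11, 261/35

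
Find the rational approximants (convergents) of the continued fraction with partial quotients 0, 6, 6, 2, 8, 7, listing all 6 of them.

Using the convergent recurrence p_i = a_i*p_{i-1} + p_{i-2}, q_i = a_i*q_{i-1} + q_{i-2} with p_{-2}=0, p_{-1}=1, q_{-2}=1, q_{-1}=0:
  i=0: a_0=0, p_0 = 0*1 + 0 = 0, q_0 = 0*0 + 1 = 1.
  i=1: a_1=6, p_1 = 6*0 + 1 = 1, q_1 = 6*1 + 0 = 6.
  i=2: a_2=6, p_2 = 6*1 + 0 = 6, q_2 = 6*6 + 1 = 37.
  i=3: a_3=2, p_3 = 2*6 + 1 = 13, q_3 = 2*37 + 6 = 80.
  i=4: a_4=8, p_4 = 8*13 + 6 = 110, q_4 = 8*80 + 37 = 677.
  i=5: a_5=7, p_5 = 7*110 + 13 = 783, q_5 = 7*677 + 80 = 4819.

0/1, 1/6, 6/37, 13/80, 110/677, 783/4819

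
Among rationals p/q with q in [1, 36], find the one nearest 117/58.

Expand x = 117/58 as a continued fraction with the Euclidean algorithm:
  117 = 2*58 + 1, so a_0 = 2.
  58 = 58*1 + 0, so a_1 = 58.
so x = [2; 58].
Convergents (p_i = a_i*p_{i-1} + p_{i-2}, q_i = a_i*q_{i-1} + q_{i-2} with p_{-2}=0, p_{-1}=1, q_{-2}=1, q_{-1}=0), until the denominator exceeds 36:
  i=0: a_0=2, p_0 = 2*1 + 0 = 2, q_0 = 2*0 + 1 = 1.
  i=1: a_1=58, p_1 = 58*2 + 1 = 117, q_1 = 58*1 + 0 = 58.
q_1 = 58 > 36, so the last convergent with denominator <= 36 is p_0/q_0 = 2/1.
The closest fraction with denominator <= 36 is either p_0/q_0 or the intermediate fraction (k*p_0 + p_{-1})/(k*q_0 + q_{-1}) with the largest k >= 1 whose denominator stays <= 36; these approach x as k grows, and every other convergent or intermediate fraction in range is farther away.
Largest k: floor((36 - q_{-1})/q_0) = floor((36 - 0)/1) = 36 (using the seeds p_{-1} = 1, q_{-1} = 0).
That gives (36*2 + 1)/(36*1 + 0) = 73/36.
Compare the errors: |x - 2/1| = |117*1 - 2*58|/(58*1) = 1/58, and |x - 73/36| = |117*36 - 73*58|/(58*36) = 22/2088.
Cross-multiplying, 22*58 = 1276 < 2088 = 1*2088, so 22/2088 is smaller: the intermediate fraction 73/36 is closer to x than 2/1.

73/36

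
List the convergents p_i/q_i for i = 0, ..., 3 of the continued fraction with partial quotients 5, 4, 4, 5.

5/1, 21/4, 89/17, 466/89

Using the convergent recurrence p_i = a_i*p_{i-1} + p_{i-2}, q_i = a_i*q_{i-1} + q_{i-2} with p_{-2}=0, p_{-1}=1, q_{-2}=1, q_{-1}=0:
  i=0: a_0=5, p_0 = 5*1 + 0 = 5, q_0 = 5*0 + 1 = 1.
  i=1: a_1=4, p_1 = 4*5 + 1 = 21, q_1 = 4*1 + 0 = 4.
  i=2: a_2=4, p_2 = 4*21 + 5 = 89, q_2 = 4*4 + 1 = 17.
  i=3: a_3=5, p_3 = 5*89 + 21 = 466, q_3 = 5*17 + 4 = 89.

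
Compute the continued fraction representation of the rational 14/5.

[2; 1, 4]

Run the Euclidean algorithm on 14 and 5; the successive quotients are the partial quotients a_0, a_1, ... (each step inverts the fractional part left over by the previous one):
  14 = 2*5 + 4, so a_0 = 2.
  5 = 1*4 + 1, so a_1 = 1.
  4 = 4*1 + 0, so a_2 = 4.
The remainder reaches 0 after 3 divisions, so the expansion has 3 partial quotients, read off in order.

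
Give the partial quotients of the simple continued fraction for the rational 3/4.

[0; 1, 3]

Run the Euclidean algorithm on 3 and 4; the successive quotients are the partial quotients a_0, a_1, ... (each step inverts the fractional part left over by the previous one):
  3 = 0*4 + 3, so a_0 = 0.
  4 = 1*3 + 1, so a_1 = 1.
  3 = 3*1 + 0, so a_2 = 3.
The remainder reaches 0 after 3 divisions, so the expansion has 3 partial quotients, read off in order.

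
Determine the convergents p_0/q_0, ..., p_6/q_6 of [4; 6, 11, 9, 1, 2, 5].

Using the convergent recurrence p_i = a_i*p_{i-1} + p_{i-2}, q_i = a_i*q_{i-1} + q_{i-2} with p_{-2}=0, p_{-1}=1, q_{-2}=1, q_{-1}=0:
  i=0: a_0=4, p_0 = 4*1 + 0 = 4, q_0 = 4*0 + 1 = 1.
  i=1: a_1=6, p_1 = 6*4 + 1 = 25, q_1 = 6*1 + 0 = 6.
  i=2: a_2=11, p_2 = 11*25 + 4 = 279, q_2 = 11*6 + 1 = 67.
  i=3: a_3=9, p_3 = 9*279 + 25 = 2536, q_3 = 9*67 + 6 = 609.
  i=4: a_4=1, p_4 = 1*2536 + 279 = 2815, q_4 = 1*609 + 67 = 676.
  i=5: a_5=2, p_5 = 2*2815 + 2536 = 8166, q_5 = 2*676 + 609 = 1961.
  i=6: a_6=5, p_6 = 5*8166 + 2815 = 43645, q_6 = 5*1961 + 676 = 10481.

4/1, 25/6, 279/67, 2536/609, 2815/676, 8166/1961, 43645/10481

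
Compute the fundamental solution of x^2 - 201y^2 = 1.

(x, y) = (515095, 36332)

First expand sqrt(201) as a continued fraction. With x_i = (sqrt(201) + m_i)/d_i and (m_0, d_0) = (0, 1): a_0 = floor(sqrt(201)) = 14, since 14^2 = 196 <= 201 < 225 = 15^2.
Iterate m_{i+1} = d_i*a_i - m_i, d_{i+1} = (201 - m_{i+1}^2)/d_i, a_{i+1} = floor((a_0 + m_{i+1})/d_{i+1}):
  m_1 = 1*14 - 0 = 14, d_1 = (201 - 14^2)/1 = 5/1 = 5, a_1 = floor((14 + 14)/5) = 5.
  m_2 = 5*5 - 14 = 11, d_2 = (201 - 11^2)/5 = 80/5 = 16, a_2 = floor((14 + 11)/16) = 1.
  m_3 = 16*1 - 11 = 5, d_3 = (201 - 5^2)/16 = 176/16 = 11, a_3 = floor((14 + 5)/11) = 1.
  m_4 = 11*1 - 5 = 6, d_4 = (201 - 6^2)/11 = 165/11 = 15, a_4 = floor((14 + 6)/15) = 1.
  m_5 = 15*1 - 6 = 9, d_5 = (201 - 9^2)/15 = 120/15 = 8, a_5 = floor((14 + 9)/8) = 2.
  m_6 = 8*2 - 9 = 7, d_6 = (201 - 7^2)/8 = 152/8 = 19, a_6 = floor((14 + 7)/19) = 1.
  m_7 = 19*1 - 7 = 12, d_7 = (201 - 12^2)/19 = 57/19 = 3, a_7 = floor((14 + 12)/3) = 8.
  m_8 = 3*8 - 12 = 12, d_8 = (201 - 12^2)/3 = 57/3 = 19, a_8 = floor((14 + 12)/19) = 1.
  m_9 = 19*1 - 12 = 7, d_9 = (201 - 7^2)/19 = 152/19 = 8, a_9 = floor((14 + 7)/8) = 2.
  m_10 = 8*2 - 7 = 9, d_10 = (201 - 9^2)/8 = 120/8 = 15, a_10 = floor((14 + 9)/15) = 1.
  m_11 = 15*1 - 9 = 6, d_11 = (201 - 6^2)/15 = 165/15 = 11, a_11 = floor((14 + 6)/11) = 1.
  m_12 = 11*1 - 6 = 5, d_12 = (201 - 5^2)/11 = 176/11 = 16, a_12 = floor((14 + 5)/16) = 1.
  m_13 = 16*1 - 5 = 11, d_13 = (201 - 11^2)/16 = 80/16 = 5, a_13 = floor((14 + 11)/5) = 5.
  m_14 = 5*5 - 11 = 14, d_14 = (201 - 14^2)/5 = 5/5 = 1, a_14 = floor((14 + 14)/1) = 28.
  m_15 = 1*28 - 14 = 14, d_15 = (201 - 14^2)/1 = 5/1 = 5: (m_15, d_15) = (m_1, d_1) = (14, 5), so from here the quotients repeat a_1, ..., a_14; the period length is 14.
So sqrt(201) = [14; (5, 1, 1, 1, 2, 1, 8, 1, 2, 1, 1, 1, 5, 28)] with period length k = 14.
k is even, so the fundamental solution of x^2 - 201y^2 = 1 is (p_{k-1}, q_{k-1}) = (p_13, q_13); compute convergents through index 13.
Convergents (p_i = a_i*p_{i-1} + p_{i-2}, q_i = a_i*q_{i-1} + q_{i-2} with p_{-2}=0, p_{-1}=1, q_{-2}=1, q_{-1}=0):
  i=0: a_0=14, p_0 = 14*1 + 0 = 14, q_0 = 14*0 + 1 = 1.
  i=1: a_1=5, p_1 = 5*14 + 1 = 71, q_1 = 5*1 + 0 = 5.
  i=2: a_2=1, p_2 = 1*71 + 14 = 85, q_2 = 1*5 + 1 = 6.
  i=3: a_3=1, p_3 = 1*85 + 71 = 156, q_3 = 1*6 + 5 = 11.
  i=4: a_4=1, p_4 = 1*156 + 85 = 241, q_4 = 1*11 + 6 = 17.
  i=5: a_5=2, p_5 = 2*241 + 156 = 638, q_5 = 2*17 + 11 = 45.
  i=6: a_6=1, p_6 = 1*638 + 241 = 879, q_6 = 1*45 + 17 = 62.
  i=7: a_7=8, p_7 = 8*879 + 638 = 7670, q_7 = 8*62 + 45 = 541.
  i=8: a_8=1, p_8 = 1*7670 + 879 = 8549, q_8 = 1*541 + 62 = 603.
  i=9: a_9=2, p_9 = 2*8549 + 7670 = 24768, q_9 = 2*603 + 541 = 1747.
  i=10: a_10=1, p_10 = 1*24768 + 8549 = 33317, q_10 = 1*1747 + 603 = 2350.
  i=11: a_11=1, p_11 = 1*33317 + 24768 = 58085, q_11 = 1*2350 + 1747 = 4097.
  i=12: a_12=1, p_12 = 1*58085 + 33317 = 91402, q_12 = 1*4097 + 2350 = 6447.
  i=13: a_13=5, p_13 = 5*91402 + 58085 = 515095, q_13 = 5*6447 + 4097 = 36332.
Check: 515095^2 - 201*36332^2 = 265322859025 - 265322859024 = 1, so (x, y) = (515095, 36332) solves the equation, and by the theorem it is the least positive solution.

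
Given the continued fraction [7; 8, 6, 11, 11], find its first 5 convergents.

Using the convergent recurrence p_i = a_i*p_{i-1} + p_{i-2}, q_i = a_i*q_{i-1} + q_{i-2} with p_{-2}=0, p_{-1}=1, q_{-2}=1, q_{-1}=0:
  i=0: a_0=7, p_0 = 7*1 + 0 = 7, q_0 = 7*0 + 1 = 1.
  i=1: a_1=8, p_1 = 8*7 + 1 = 57, q_1 = 8*1 + 0 = 8.
  i=2: a_2=6, p_2 = 6*57 + 7 = 349, q_2 = 6*8 + 1 = 49.
  i=3: a_3=11, p_3 = 11*349 + 57 = 3896, q_3 = 11*49 + 8 = 547.
  i=4: a_4=11, p_4 = 11*3896 + 349 = 43205, q_4 = 11*547 + 49 = 6066.

7/1, 57/8, 349/49, 3896/547, 43205/6066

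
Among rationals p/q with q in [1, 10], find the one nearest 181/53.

Expand x = 181/53 as a continued fraction with the Euclidean algorithm:
  181 = 3*53 + 22, so a_0 = 3.
  53 = 2*22 + 9, so a_1 = 2.
  22 = 2*9 + 4, so a_2 = 2.
  9 = 2*4 + 1, so a_3 = 2.
  4 = 4*1 + 0, so a_4 = 4.
so x = [3; 2, 2, 2, 4].
Convergents (p_i = a_i*p_{i-1} + p_{i-2}, q_i = a_i*q_{i-1} + q_{i-2} with p_{-2}=0, p_{-1}=1, q_{-2}=1, q_{-1}=0), until the denominator exceeds 10:
  i=0: a_0=3, p_0 = 3*1 + 0 = 3, q_0 = 3*0 + 1 = 1.
  i=1: a_1=2, p_1 = 2*3 + 1 = 7, q_1 = 2*1 + 0 = 2.
  i=2: a_2=2, p_2 = 2*7 + 3 = 17, q_2 = 2*2 + 1 = 5.
  i=3: a_3=2, p_3 = 2*17 + 7 = 41, q_3 = 2*5 + 2 = 12.
q_3 = 12 > 10, so the last convergent with denominator <= 10 is p_2/q_2 = 17/5.
The closest fraction with denominator <= 10 is either p_2/q_2 or the intermediate fraction (k*p_2 + p_1)/(k*q_2 + q_1) with the largest k >= 1 whose denominator stays <= 10; these approach x as k grows, and every other convergent or intermediate fraction in range is farther away.
Largest k: floor((10 - q_1)/q_2) = floor((10 - 2)/5) = 1.
That gives (1*17 + 7)/(1*5 + 2) = 24/7.
Compare the errors: |x - 17/5| = |181*5 - 17*53|/(53*5) = 4/265, and |x - 24/7| = |181*7 - 24*53|/(53*7) = 5/371.
Cross-multiplying, 5*265 = 1325 < 1484 = 4*371, so 5/371 is smaller: the intermediate fraction 24/7 is closer to x than 17/5.

24/7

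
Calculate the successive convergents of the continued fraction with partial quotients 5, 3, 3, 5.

Using the convergent recurrence p_i = a_i*p_{i-1} + p_{i-2}, q_i = a_i*q_{i-1} + q_{i-2} with p_{-2}=0, p_{-1}=1, q_{-2}=1, q_{-1}=0:
  i=0: a_0=5, p_0 = 5*1 + 0 = 5, q_0 = 5*0 + 1 = 1.
  i=1: a_1=3, p_1 = 3*5 + 1 = 16, q_1 = 3*1 + 0 = 3.
  i=2: a_2=3, p_2 = 3*16 + 5 = 53, q_2 = 3*3 + 1 = 10.
  i=3: a_3=5, p_3 = 5*53 + 16 = 281, q_3 = 5*10 + 3 = 53.

5/1, 16/3, 53/10, 281/53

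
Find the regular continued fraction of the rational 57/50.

[1; 7, 7]

Run the Euclidean algorithm on 57 and 50; the successive quotients are the partial quotients a_0, a_1, ... (each step inverts the fractional part left over by the previous one):
  57 = 1*50 + 7, so a_0 = 1.
  50 = 7*7 + 1, so a_1 = 7.
  7 = 7*1 + 0, so a_2 = 7.
The remainder reaches 0 after 3 divisions, so the expansion has 3 partial quotients, read off in order.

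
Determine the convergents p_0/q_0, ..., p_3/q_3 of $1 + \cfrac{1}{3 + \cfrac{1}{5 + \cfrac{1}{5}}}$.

1/1, 4/3, 21/16, 109/83

Using the convergent recurrence p_i = a_i*p_{i-1} + p_{i-2}, q_i = a_i*q_{i-1} + q_{i-2} with p_{-2}=0, p_{-1}=1, q_{-2}=1, q_{-1}=0:
  i=0: a_0=1, p_0 = 1*1 + 0 = 1, q_0 = 1*0 + 1 = 1.
  i=1: a_1=3, p_1 = 3*1 + 1 = 4, q_1 = 3*1 + 0 = 3.
  i=2: a_2=5, p_2 = 5*4 + 1 = 21, q_2 = 5*3 + 1 = 16.
  i=3: a_3=5, p_3 = 5*21 + 4 = 109, q_3 = 5*16 + 3 = 83.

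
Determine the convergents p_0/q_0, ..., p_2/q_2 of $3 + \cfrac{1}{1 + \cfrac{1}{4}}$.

3/1, 4/1, 19/5

Using the convergent recurrence p_i = a_i*p_{i-1} + p_{i-2}, q_i = a_i*q_{i-1} + q_{i-2} with p_{-2}=0, p_{-1}=1, q_{-2}=1, q_{-1}=0:
  i=0: a_0=3, p_0 = 3*1 + 0 = 3, q_0 = 3*0 + 1 = 1.
  i=1: a_1=1, p_1 = 1*3 + 1 = 4, q_1 = 1*1 + 0 = 1.
  i=2: a_2=4, p_2 = 4*4 + 3 = 19, q_2 = 4*1 + 1 = 5.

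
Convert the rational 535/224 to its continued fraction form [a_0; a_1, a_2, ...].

Run the Euclidean algorithm on 535 and 224; the successive quotients are the partial quotients a_0, a_1, ... (each step inverts the fractional part left over by the previous one):
  535 = 2*224 + 87, so a_0 = 2.
  224 = 2*87 + 50, so a_1 = 2.
  87 = 1*50 + 37, so a_2 = 1.
  50 = 1*37 + 13, so a_3 = 1.
  37 = 2*13 + 11, so a_4 = 2.
  13 = 1*11 + 2, so a_5 = 1.
  11 = 5*2 + 1, so a_6 = 5.
  2 = 2*1 + 0, so a_7 = 2.
The remainder reaches 0 after 8 divisions, so the expansion has 8 partial quotients, read off in order.

[2; 2, 1, 1, 2, 1, 5, 2]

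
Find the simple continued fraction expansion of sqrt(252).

[15; (1, 6, 1, 30)]

Write x_i = (sqrt(252) + m_i)/d_i with (m_0, d_0) = (0, 1). a_0 = floor(sqrt(252)) = 15, since 15^2 = 225 <= 252 < 256 = 16^2.
Iterate m_{i+1} = d_i*a_i - m_i, d_{i+1} = (252 - m_{i+1}^2)/d_i, a_{i+1} = floor((a_0 + m_{i+1})/d_{i+1}):
  m_1 = 1*15 - 0 = 15, d_1 = (252 - 15^2)/1 = 27/1 = 27, a_1 = floor((15 + 15)/27) = 1.
  m_2 = 27*1 - 15 = 12, d_2 = (252 - 12^2)/27 = 108/27 = 4, a_2 = floor((15 + 12)/4) = 6.
  m_3 = 4*6 - 12 = 12, d_3 = (252 - 12^2)/4 = 108/4 = 27, a_3 = floor((15 + 12)/27) = 1.
  m_4 = 27*1 - 12 = 15, d_4 = (252 - 15^2)/27 = 27/27 = 1, a_4 = floor((15 + 15)/1) = 30.
  m_5 = 1*30 - 15 = 15, d_5 = (252 - 15^2)/1 = 27/1 = 27: (m_5, d_5) = (m_1, d_1) = (15, 27), so from here the quotients repeat a_1, ..., a_4; the period length is 4.
Hence the expansion of sqrt(252) is a_0 = 15 followed by the repeating block 1, 6, 1, 30 (period 4).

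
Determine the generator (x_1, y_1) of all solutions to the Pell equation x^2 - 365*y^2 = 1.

First expand sqrt(365) as a continued fraction. With x_i = (sqrt(365) + m_i)/d_i and (m_0, d_0) = (0, 1): a_0 = floor(sqrt(365)) = 19, since 19^2 = 361 <= 365 < 400 = 20^2.
Iterate m_{i+1} = d_i*a_i - m_i, d_{i+1} = (365 - m_{i+1}^2)/d_i, a_{i+1} = floor((a_0 + m_{i+1})/d_{i+1}):
  m_1 = 1*19 - 0 = 19, d_1 = (365 - 19^2)/1 = 4/1 = 4, a_1 = floor((19 + 19)/4) = 9.
  m_2 = 4*9 - 19 = 17, d_2 = (365 - 17^2)/4 = 76/4 = 19, a_2 = floor((19 + 17)/19) = 1.
  m_3 = 19*1 - 17 = 2, d_3 = (365 - 2^2)/19 = 361/19 = 19, a_3 = floor((19 + 2)/19) = 1.
  m_4 = 19*1 - 2 = 17, d_4 = (365 - 17^2)/19 = 76/19 = 4, a_4 = floor((19 + 17)/4) = 9.
  m_5 = 4*9 - 17 = 19, d_5 = (365 - 19^2)/4 = 4/4 = 1, a_5 = floor((19 + 19)/1) = 38.
  m_6 = 1*38 - 19 = 19, d_6 = (365 - 19^2)/1 = 4/1 = 4: (m_6, d_6) = (m_1, d_1) = (19, 4), so from here the quotients repeat a_1, ..., a_5; the period length is 5.
So sqrt(365) = [19; (9, 1, 1, 9, 38)] with period length k = 5.
k is odd, so (p_{k-1}, q_{k-1}) only solves x^2 - 365y^2 = -1 and the fundamental solution of x^2 - 365y^2 = 1 is (p_{2k-1}, q_{2k-1}) = (p_9, q_9); compute convergents through index 9, running through the period twice.
Convergents (p_i = a_i*p_{i-1} + p_{i-2}, q_i = a_i*q_{i-1} + q_{i-2} with p_{-2}=0, p_{-1}=1, q_{-2}=1, q_{-1}=0):
  i=0: a_0=19, p_0 = 19*1 + 0 = 19, q_0 = 19*0 + 1 = 1.
  i=1: a_1=9, p_1 = 9*19 + 1 = 172, q_1 = 9*1 + 0 = 9.
  i=2: a_2=1, p_2 = 1*172 + 19 = 191, q_2 = 1*9 + 1 = 10.
  i=3: a_3=1, p_3 = 1*191 + 172 = 363, q_3 = 1*10 + 9 = 19.
  i=4: a_4=9, p_4 = 9*363 + 191 = 3458, q_4 = 9*19 + 10 = 181.
  i=5: a_5=38, p_5 = 38*3458 + 363 = 131767, q_5 = 38*181 + 19 = 6897.
  i=6: a_6=9, p_6 = 9*131767 + 3458 = 1189361, q_6 = 9*6897 + 181 = 62254.
  i=7: a_7=1, p_7 = 1*1189361 + 131767 = 1321128, q_7 = 1*62254 + 6897 = 69151.
  i=8: a_8=1, p_8 = 1*1321128 + 1189361 = 2510489, q_8 = 1*69151 + 62254 = 131405.
  i=9: a_9=9, p_9 = 9*2510489 + 1321128 = 23915529, q_9 = 9*131405 + 69151 = 1251796.
Indeed p_4^2 - 365*q_4^2 = 11957764 - 11957765 = -1, not +1.
Check: 23915529^2 - 365*1251796^2 = 571952527349841 - 571952527349840 = 1, so (x, y) = (23915529, 1251796) solves the equation, and by the theorem it is the least positive solution.

(x, y) = (23915529, 1251796)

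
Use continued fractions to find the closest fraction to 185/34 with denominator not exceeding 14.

Expand x = 185/34 as a continued fraction with the Euclidean algorithm:
  185 = 5*34 + 15, so a_0 = 5.
  34 = 2*15 + 4, so a_1 = 2.
  15 = 3*4 + 3, so a_2 = 3.
  4 = 1*3 + 1, so a_3 = 1.
  3 = 3*1 + 0, so a_4 = 3.
so x = [5; 2, 3, 1, 3].
Convergents (p_i = a_i*p_{i-1} + p_{i-2}, q_i = a_i*q_{i-1} + q_{i-2} with p_{-2}=0, p_{-1}=1, q_{-2}=1, q_{-1}=0), until the denominator exceeds 14:
  i=0: a_0=5, p_0 = 5*1 + 0 = 5, q_0 = 5*0 + 1 = 1.
  i=1: a_1=2, p_1 = 2*5 + 1 = 11, q_1 = 2*1 + 0 = 2.
  i=2: a_2=3, p_2 = 3*11 + 5 = 38, q_2 = 3*2 + 1 = 7.
  i=3: a_3=1, p_3 = 1*38 + 11 = 49, q_3 = 1*7 + 2 = 9.
  i=4: a_4=3, p_4 = 3*49 + 38 = 185, q_4 = 3*9 + 7 = 34.
q_4 = 34 > 14, so the last convergent with denominator <= 14 is p_3/q_3 = 49/9.
The closest fraction with denominator <= 14 is either p_3/q_3 or the intermediate fraction (k*p_3 + p_2)/(k*q_3 + q_2) with the largest k >= 1 whose denominator stays <= 14; these approach x as k grows, and every other convergent or intermediate fraction in range is farther away.
Largest k: floor((14 - q_2)/q_3) = floor((14 - 7)/9) = 0.
Since k = 0, no intermediate fraction beyond p_3/q_3 has denominator <= 14, so the convergent 49/9 is the closest (its error is |185*9 - 49*34|/(34*9) = 1/306).

49/9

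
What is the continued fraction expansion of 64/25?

[2; 1, 1, 3, 1, 2]

Run the Euclidean algorithm on 64 and 25; the successive quotients are the partial quotients a_0, a_1, ... (each step inverts the fractional part left over by the previous one):
  64 = 2*25 + 14, so a_0 = 2.
  25 = 1*14 + 11, so a_1 = 1.
  14 = 1*11 + 3, so a_2 = 1.
  11 = 3*3 + 2, so a_3 = 3.
  3 = 1*2 + 1, so a_4 = 1.
  2 = 2*1 + 0, so a_5 = 2.
The remainder reaches 0 after 6 divisions, so the expansion has 6 partial quotients, read off in order.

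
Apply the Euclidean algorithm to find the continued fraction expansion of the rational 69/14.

[4; 1, 13]

Run the Euclidean algorithm on 69 and 14; the successive quotients are the partial quotients a_0, a_1, ... (each step inverts the fractional part left over by the previous one):
  69 = 4*14 + 13, so a_0 = 4.
  14 = 1*13 + 1, so a_1 = 1.
  13 = 13*1 + 0, so a_2 = 13.
The remainder reaches 0 after 3 divisions, so the expansion has 3 partial quotients, read off in order.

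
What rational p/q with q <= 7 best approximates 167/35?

Expand x = 167/35 as a continued fraction with the Euclidean algorithm:
  167 = 4*35 + 27, so a_0 = 4.
  35 = 1*27 + 8, so a_1 = 1.
  27 = 3*8 + 3, so a_2 = 3.
  8 = 2*3 + 2, so a_3 = 2.
  3 = 1*2 + 1, so a_4 = 1.
  2 = 2*1 + 0, so a_5 = 2.
so x = [4; 1, 3, 2, 1, 2].
Convergents (p_i = a_i*p_{i-1} + p_{i-2}, q_i = a_i*q_{i-1} + q_{i-2} with p_{-2}=0, p_{-1}=1, q_{-2}=1, q_{-1}=0), until the denominator exceeds 7:
  i=0: a_0=4, p_0 = 4*1 + 0 = 4, q_0 = 4*0 + 1 = 1.
  i=1: a_1=1, p_1 = 1*4 + 1 = 5, q_1 = 1*1 + 0 = 1.
  i=2: a_2=3, p_2 = 3*5 + 4 = 19, q_2 = 3*1 + 1 = 4.
  i=3: a_3=2, p_3 = 2*19 + 5 = 43, q_3 = 2*4 + 1 = 9.
q_3 = 9 > 7, so the last convergent with denominator <= 7 is p_2/q_2 = 19/4.
The closest fraction with denominator <= 7 is either p_2/q_2 or the intermediate fraction (k*p_2 + p_1)/(k*q_2 + q_1) with the largest k >= 1 whose denominator stays <= 7; these approach x as k grows, and every other convergent or intermediate fraction in range is farther away.
Largest k: floor((7 - q_1)/q_2) = floor((7 - 1)/4) = 1.
That gives (1*19 + 5)/(1*4 + 1) = 24/5.
Compare the errors: |x - 19/4| = |167*4 - 19*35|/(35*4) = 3/140, and |x - 24/5| = |167*5 - 24*35|/(35*5) = 5/175.
Cross-multiplying, 3*175 = 525 < 700 = 5*140, so 3/140 is smaller: the convergent 19/4 is closer to x than 24/5.

19/4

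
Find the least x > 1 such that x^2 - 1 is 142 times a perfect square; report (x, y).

First expand sqrt(142) as a continued fraction. With x_i = (sqrt(142) + m_i)/d_i and (m_0, d_0) = (0, 1): a_0 = floor(sqrt(142)) = 11, since 11^2 = 121 <= 142 < 144 = 12^2.
Iterate m_{i+1} = d_i*a_i - m_i, d_{i+1} = (142 - m_{i+1}^2)/d_i, a_{i+1} = floor((a_0 + m_{i+1})/d_{i+1}):
  m_1 = 1*11 - 0 = 11, d_1 = (142 - 11^2)/1 = 21/1 = 21, a_1 = floor((11 + 11)/21) = 1.
  m_2 = 21*1 - 11 = 10, d_2 = (142 - 10^2)/21 = 42/21 = 2, a_2 = floor((11 + 10)/2) = 10.
  m_3 = 2*10 - 10 = 10, d_3 = (142 - 10^2)/2 = 42/2 = 21, a_3 = floor((11 + 10)/21) = 1.
  m_4 = 21*1 - 10 = 11, d_4 = (142 - 11^2)/21 = 21/21 = 1, a_4 = floor((11 + 11)/1) = 22.
  m_5 = 1*22 - 11 = 11, d_5 = (142 - 11^2)/1 = 21/1 = 21: (m_5, d_5) = (m_1, d_1) = (11, 21), so from here the quotients repeat a_1, ..., a_4; the period length is 4.
So sqrt(142) = [11; (1, 10, 1, 22)] with period length k = 4.
k is even, so the fundamental solution of x^2 - 142y^2 = 1 is (p_{k-1}, q_{k-1}) = (p_3, q_3); compute convergents through index 3.
Convergents (p_i = a_i*p_{i-1} + p_{i-2}, q_i = a_i*q_{i-1} + q_{i-2} with p_{-2}=0, p_{-1}=1, q_{-2}=1, q_{-1}=0):
  i=0: a_0=11, p_0 = 11*1 + 0 = 11, q_0 = 11*0 + 1 = 1.
  i=1: a_1=1, p_1 = 1*11 + 1 = 12, q_1 = 1*1 + 0 = 1.
  i=2: a_2=10, p_2 = 10*12 + 11 = 131, q_2 = 10*1 + 1 = 11.
  i=3: a_3=1, p_3 = 1*131 + 12 = 143, q_3 = 1*11 + 1 = 12.
Check: 143^2 - 142*12^2 = 20449 - 20448 = 1, so (x, y) = (143, 12) solves the equation, and by the theorem it is the least positive solution.

(x, y) = (143, 12)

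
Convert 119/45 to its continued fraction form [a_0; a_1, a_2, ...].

Run the Euclidean algorithm on 119 and 45; the successive quotients are the partial quotients a_0, a_1, ... (each step inverts the fractional part left over by the previous one):
  119 = 2*45 + 29, so a_0 = 2.
  45 = 1*29 + 16, so a_1 = 1.
  29 = 1*16 + 13, so a_2 = 1.
  16 = 1*13 + 3, so a_3 = 1.
  13 = 4*3 + 1, so a_4 = 4.
  3 = 3*1 + 0, so a_5 = 3.
The remainder reaches 0 after 6 divisions, so the expansion has 6 partial quotients, read off in order.

[2; 1, 1, 1, 4, 3]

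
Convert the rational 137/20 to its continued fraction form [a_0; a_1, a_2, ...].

Run the Euclidean algorithm on 137 and 20; the successive quotients are the partial quotients a_0, a_1, ... (each step inverts the fractional part left over by the previous one):
  137 = 6*20 + 17, so a_0 = 6.
  20 = 1*17 + 3, so a_1 = 1.
  17 = 5*3 + 2, so a_2 = 5.
  3 = 1*2 + 1, so a_3 = 1.
  2 = 2*1 + 0, so a_4 = 2.
The remainder reaches 0 after 5 divisions, so the expansion has 5 partial quotients, read off in order.

[6; 1, 5, 1, 2]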